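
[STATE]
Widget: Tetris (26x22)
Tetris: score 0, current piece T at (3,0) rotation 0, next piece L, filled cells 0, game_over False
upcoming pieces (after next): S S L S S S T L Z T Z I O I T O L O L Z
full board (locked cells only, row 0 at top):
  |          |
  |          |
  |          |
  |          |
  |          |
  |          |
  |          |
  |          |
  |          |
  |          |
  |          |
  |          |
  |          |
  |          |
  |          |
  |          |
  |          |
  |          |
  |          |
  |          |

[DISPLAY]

    ▒     │Next:          
   ▒▒▒    │  ▒            
          │▒▒▒            
          │               
          │               
          │               
          │Score:         
          │0              
          │               
          │               
          │               
          │               
          │               
          │               
          │               
          │               
          │               
          │               
          │               
          │               
          │               
          │               


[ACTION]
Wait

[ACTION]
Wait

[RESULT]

          │Next:          
          │  ▒            
    ▒     │▒▒▒            
   ▒▒▒    │               
          │               
          │               
          │Score:         
          │0              
          │               
          │               
          │               
          │               
          │               
          │               
          │               
          │               
          │               
          │               
          │               
          │               
          │               
          │               


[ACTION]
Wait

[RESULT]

          │Next:          
          │  ▒            
          │▒▒▒            
    ▒     │               
   ▒▒▒    │               
          │               
          │Score:         
          │0              
          │               
          │               
          │               
          │               
          │               
          │               
          │               
          │               
          │               
          │               
          │               
          │               
          │               
          │               


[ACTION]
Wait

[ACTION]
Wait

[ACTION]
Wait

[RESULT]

          │Next:          
          │  ▒            
          │▒▒▒            
          │               
          │               
          │               
    ▒     │Score:         
   ▒▒▒    │0              
          │               
          │               
          │               
          │               
          │               
          │               
          │               
          │               
          │               
          │               
          │               
          │               
          │               
          │               


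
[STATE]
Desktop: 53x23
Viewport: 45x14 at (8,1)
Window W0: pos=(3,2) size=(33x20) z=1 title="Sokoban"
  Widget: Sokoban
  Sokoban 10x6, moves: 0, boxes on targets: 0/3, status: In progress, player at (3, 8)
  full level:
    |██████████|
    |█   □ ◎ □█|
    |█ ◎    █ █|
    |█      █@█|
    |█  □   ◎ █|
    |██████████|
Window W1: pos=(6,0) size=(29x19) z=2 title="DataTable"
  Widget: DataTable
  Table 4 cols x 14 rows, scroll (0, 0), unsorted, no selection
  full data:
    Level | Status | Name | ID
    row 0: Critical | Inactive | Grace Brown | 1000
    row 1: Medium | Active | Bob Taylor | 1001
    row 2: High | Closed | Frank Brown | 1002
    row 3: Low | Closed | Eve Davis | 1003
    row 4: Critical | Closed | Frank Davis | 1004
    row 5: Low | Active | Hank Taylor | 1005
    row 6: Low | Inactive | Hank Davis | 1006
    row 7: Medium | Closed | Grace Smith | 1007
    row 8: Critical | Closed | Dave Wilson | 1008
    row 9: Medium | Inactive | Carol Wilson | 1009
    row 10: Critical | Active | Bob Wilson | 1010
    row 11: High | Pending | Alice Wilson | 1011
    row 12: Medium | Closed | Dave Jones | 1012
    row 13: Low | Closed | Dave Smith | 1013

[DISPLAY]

DataTable                 ┃                  
──────────────────────────┨┓                 
evel   │Status  │Name     ┃┃                 
───────┼────────┼─────────┃┨                 
ritical│Inactive│Grace Bro┃┃                 
edium  │Active  │Bob Taylo┃┃                 
igh    │Closed  │Frank Bro┃┃                 
ow     │Closed  │Eve Davis┃┃                 
ritical│Closed  │Frank Dav┃┃                 
ow     │Active  │Hank Tayl┃┃                 
ow     │Inactive│Hank Davi┃┃                 
edium  │Closed  │Grace Smi┃┃                 
ritical│Closed  │Dave Wils┃┃                 
edium  │Inactive│Carol Wil┃┃                 


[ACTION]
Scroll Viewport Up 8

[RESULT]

━━━━━━━━━━━━━━━━━━━━━━━━━━┓                  
DataTable                 ┃                  
──────────────────────────┨┓                 
evel   │Status  │Name     ┃┃                 
───────┼────────┼─────────┃┨                 
ritical│Inactive│Grace Bro┃┃                 
edium  │Active  │Bob Taylo┃┃                 
igh    │Closed  │Frank Bro┃┃                 
ow     │Closed  │Eve Davis┃┃                 
ritical│Closed  │Frank Dav┃┃                 
ow     │Active  │Hank Tayl┃┃                 
ow     │Inactive│Hank Davi┃┃                 
edium  │Closed  │Grace Smi┃┃                 
ritical│Closed  │Dave Wils┃┃                 


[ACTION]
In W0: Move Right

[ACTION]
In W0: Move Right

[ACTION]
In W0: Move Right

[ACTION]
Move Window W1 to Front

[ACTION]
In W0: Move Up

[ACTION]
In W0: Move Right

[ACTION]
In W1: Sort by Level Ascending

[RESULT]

━━━━━━━━━━━━━━━━━━━━━━━━━━┓                  
DataTable                 ┃                  
──────────────────────────┨┓                 
evel  ▲│Status  │Name     ┃┃                 
───────┼────────┼─────────┃┨                 
ritical│Inactive│Grace Bro┃┃                 
ritical│Closed  │Frank Dav┃┃                 
ritical│Closed  │Dave Wils┃┃                 
ritical│Active  │Bob Wilso┃┃                 
igh    │Closed  │Frank Bro┃┃                 
igh    │Pending │Alice Wil┃┃                 
ow     │Closed  │Eve Davis┃┃                 
ow     │Active  │Hank Tayl┃┃                 
ow     │Inactive│Hank Davi┃┃                 


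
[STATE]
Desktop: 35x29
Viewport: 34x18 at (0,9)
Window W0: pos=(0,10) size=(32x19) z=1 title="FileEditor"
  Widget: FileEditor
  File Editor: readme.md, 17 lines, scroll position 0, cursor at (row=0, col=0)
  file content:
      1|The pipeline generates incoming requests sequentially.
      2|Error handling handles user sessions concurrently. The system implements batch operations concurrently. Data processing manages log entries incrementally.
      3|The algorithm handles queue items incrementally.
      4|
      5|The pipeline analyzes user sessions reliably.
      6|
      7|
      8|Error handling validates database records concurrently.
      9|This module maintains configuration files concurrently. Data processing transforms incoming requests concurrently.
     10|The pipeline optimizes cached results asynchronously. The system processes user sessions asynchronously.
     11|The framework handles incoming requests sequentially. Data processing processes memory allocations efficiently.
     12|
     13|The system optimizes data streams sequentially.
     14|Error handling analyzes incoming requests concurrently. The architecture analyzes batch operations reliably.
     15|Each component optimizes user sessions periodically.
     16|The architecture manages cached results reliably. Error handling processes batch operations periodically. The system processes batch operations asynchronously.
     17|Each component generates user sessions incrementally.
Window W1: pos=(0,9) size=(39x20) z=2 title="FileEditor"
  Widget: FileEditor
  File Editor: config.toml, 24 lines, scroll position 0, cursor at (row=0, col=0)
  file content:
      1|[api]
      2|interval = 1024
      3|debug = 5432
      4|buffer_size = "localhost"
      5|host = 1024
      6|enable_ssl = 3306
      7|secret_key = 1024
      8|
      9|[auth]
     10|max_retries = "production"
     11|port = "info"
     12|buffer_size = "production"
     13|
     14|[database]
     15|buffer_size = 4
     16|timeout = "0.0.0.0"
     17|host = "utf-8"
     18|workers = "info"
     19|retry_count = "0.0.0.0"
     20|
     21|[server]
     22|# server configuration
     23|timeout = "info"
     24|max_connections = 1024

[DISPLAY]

┏━━━━━━━━━━━━━━━━━━━━━━━━━━━━━━━━━
┃ FileEditor                      
┠─────────────────────────────────
┃█api]                            
┃interval = 1024                  
┃debug = 5432                     
┃buffer_size = "localhost"        
┃host = 1024                      
┃enable_ssl = 3306                
┃secret_key = 1024                
┃                                 
┃[auth]                           
┃max_retries = "production"       
┃port = "info"                    
┃buffer_size = "production"       
┃                                 
┃[database]                       
┃buffer_size = 4                  


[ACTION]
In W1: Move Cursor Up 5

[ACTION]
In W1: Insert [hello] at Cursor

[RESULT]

┏━━━━━━━━━━━━━━━━━━━━━━━━━━━━━━━━━
┃ FileEditor                      
┠─────────────────────────────────
┃hello█api]                       
┃interval = 1024                  
┃debug = 5432                     
┃buffer_size = "localhost"        
┃host = 1024                      
┃enable_ssl = 3306                
┃secret_key = 1024                
┃                                 
┃[auth]                           
┃max_retries = "production"       
┃port = "info"                    
┃buffer_size = "production"       
┃                                 
┃[database]                       
┃buffer_size = 4                  


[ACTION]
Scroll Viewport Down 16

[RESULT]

┠─────────────────────────────────
┃hello█api]                       
┃interval = 1024                  
┃debug = 5432                     
┃buffer_size = "localhost"        
┃host = 1024                      
┃enable_ssl = 3306                
┃secret_key = 1024                
┃                                 
┃[auth]                           
┃max_retries = "production"       
┃port = "info"                    
┃buffer_size = "production"       
┃                                 
┃[database]                       
┃buffer_size = 4                  
┃timeout = "0.0.0.0"              
┗━━━━━━━━━━━━━━━━━━━━━━━━━━━━━━━━━


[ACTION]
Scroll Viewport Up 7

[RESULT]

                                  
                                  
                                  
                                  
                                  
┏━━━━━━━━━━━━━━━━━━━━━━━━━━━━━━━━━
┃ FileEditor                      
┠─────────────────────────────────
┃hello█api]                       
┃interval = 1024                  
┃debug = 5432                     
┃buffer_size = "localhost"        
┃host = 1024                      
┃enable_ssl = 3306                
┃secret_key = 1024                
┃                                 
┃[auth]                           
┃max_retries = "production"       


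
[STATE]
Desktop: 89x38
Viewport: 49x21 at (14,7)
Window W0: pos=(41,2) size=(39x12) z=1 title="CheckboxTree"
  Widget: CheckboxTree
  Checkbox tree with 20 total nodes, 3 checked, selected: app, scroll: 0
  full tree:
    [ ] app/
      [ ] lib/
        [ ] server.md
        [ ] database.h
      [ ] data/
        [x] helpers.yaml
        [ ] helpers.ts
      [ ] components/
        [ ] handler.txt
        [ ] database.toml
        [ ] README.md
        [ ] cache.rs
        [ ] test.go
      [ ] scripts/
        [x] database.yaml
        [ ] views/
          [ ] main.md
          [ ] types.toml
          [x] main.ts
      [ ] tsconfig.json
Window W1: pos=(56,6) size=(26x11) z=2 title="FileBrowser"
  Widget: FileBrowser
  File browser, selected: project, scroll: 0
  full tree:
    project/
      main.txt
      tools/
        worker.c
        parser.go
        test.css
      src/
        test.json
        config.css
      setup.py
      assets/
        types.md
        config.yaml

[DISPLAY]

                           ┃     [ ] serve┃ FileB
                           ┃     [ ] datab┠──────
                           ┃   [-] data/  ┃> [-] 
                           ┃     [x] helpe┃    ma
                           ┃     [ ] helpe┃    [+
                           ┃   [ ] compone┃    [+
                           ┗━━━━━━━━━━━━━━┃    se
                                          ┃    [+
                                          ┃      
                                          ┗━━━━━━
                                                 
                                                 
                                                 
                                                 
                                                 
                                                 
                                                 
                                                 
                                                 
                                                 
                                                 


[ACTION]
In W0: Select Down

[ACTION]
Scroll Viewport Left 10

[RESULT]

                                     ┃     [ ] se
                                     ┃     [ ] da
                                     ┃   [-] data
                                     ┃     [x] he
                                     ┃     [ ] he
                                     ┃   [ ] comp
                                     ┗━━━━━━━━━━━
                                                 
                                                 
                                                 
                                                 
                                                 
                                                 
                                                 
                                                 
                                                 
                                                 
                                                 
                                                 
                                                 
                                                 


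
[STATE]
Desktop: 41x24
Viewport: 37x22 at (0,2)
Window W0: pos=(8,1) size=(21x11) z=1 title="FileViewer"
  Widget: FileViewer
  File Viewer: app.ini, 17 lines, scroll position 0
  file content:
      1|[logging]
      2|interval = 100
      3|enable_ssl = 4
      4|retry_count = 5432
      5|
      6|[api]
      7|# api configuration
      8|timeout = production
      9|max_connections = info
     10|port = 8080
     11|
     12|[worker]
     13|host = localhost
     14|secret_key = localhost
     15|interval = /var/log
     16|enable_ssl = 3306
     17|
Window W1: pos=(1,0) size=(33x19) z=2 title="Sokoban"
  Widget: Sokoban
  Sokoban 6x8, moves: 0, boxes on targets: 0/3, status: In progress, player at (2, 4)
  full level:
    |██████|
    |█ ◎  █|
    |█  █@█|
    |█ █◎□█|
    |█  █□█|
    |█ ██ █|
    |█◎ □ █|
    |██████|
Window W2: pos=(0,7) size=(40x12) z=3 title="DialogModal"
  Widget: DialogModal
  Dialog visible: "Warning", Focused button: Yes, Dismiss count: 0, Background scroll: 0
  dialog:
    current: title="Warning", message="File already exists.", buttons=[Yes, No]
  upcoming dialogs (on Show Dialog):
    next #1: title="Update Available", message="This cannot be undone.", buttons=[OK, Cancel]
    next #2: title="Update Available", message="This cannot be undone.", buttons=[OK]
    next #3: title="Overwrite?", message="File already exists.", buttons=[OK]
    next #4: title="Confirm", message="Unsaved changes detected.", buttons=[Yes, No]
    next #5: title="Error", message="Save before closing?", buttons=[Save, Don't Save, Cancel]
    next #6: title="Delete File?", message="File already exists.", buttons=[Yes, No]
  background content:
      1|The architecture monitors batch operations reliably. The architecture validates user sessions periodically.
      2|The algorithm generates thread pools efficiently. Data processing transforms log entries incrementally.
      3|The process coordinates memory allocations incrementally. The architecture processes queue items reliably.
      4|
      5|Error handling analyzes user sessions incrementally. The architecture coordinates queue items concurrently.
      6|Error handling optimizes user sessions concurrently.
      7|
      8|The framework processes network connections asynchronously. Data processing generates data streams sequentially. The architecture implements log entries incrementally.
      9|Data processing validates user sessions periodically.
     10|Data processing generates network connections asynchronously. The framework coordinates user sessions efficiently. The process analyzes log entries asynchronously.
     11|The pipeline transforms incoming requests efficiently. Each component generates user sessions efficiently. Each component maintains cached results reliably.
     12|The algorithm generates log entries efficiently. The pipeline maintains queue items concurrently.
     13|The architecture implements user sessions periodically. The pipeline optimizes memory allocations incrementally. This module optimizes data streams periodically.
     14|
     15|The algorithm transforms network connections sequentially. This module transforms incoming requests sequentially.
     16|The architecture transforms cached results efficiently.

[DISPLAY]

 ┠───────────────────────────────┨   
 ┃██████                         ┃   
 ┃█ ◎  █                         ┃   
 ┃█  █@█                         ┃   
 ┃█ █◎□█                         ┃   
┏━━━━━━━━━━━━━━━━━━━━━━━━━━━━━━━━━━━━
┃ DialogModal                        
┠────────────────────────────────────
┃The architecture monitors batch oper
┃The alg┌──────────────────────┐pools
┃The pro│       Warning        │alloc
┃       │ File already exists. │     
┃Error h│      [Yes]  No       │ssion
┃Error h└──────────────────────┘essio
┃                                    
┃The framework processes network conn
┗━━━━━━━━━━━━━━━━━━━━━━━━━━━━━━━━━━━━
                                     
                                     
                                     
                                     
                                     


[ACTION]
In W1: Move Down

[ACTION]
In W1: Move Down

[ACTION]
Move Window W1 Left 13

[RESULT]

┠───────────────────────────────┨    
┃██████                         ┃    
┃█ ◎  █                         ┃    
┃█  █@█                         ┃    
┃█ █◎□█                         ┃    
┏━━━━━━━━━━━━━━━━━━━━━━━━━━━━━━━━━━━━
┃ DialogModal                        
┠────────────────────────────────────
┃The architecture monitors batch oper
┃The alg┌──────────────────────┐pools
┃The pro│       Warning        │alloc
┃       │ File already exists. │     
┃Error h│      [Yes]  No       │ssion
┃Error h└──────────────────────┘essio
┃                                    
┃The framework processes network conn
┗━━━━━━━━━━━━━━━━━━━━━━━━━━━━━━━━━━━━
                                     
                                     
                                     
                                     
                                     


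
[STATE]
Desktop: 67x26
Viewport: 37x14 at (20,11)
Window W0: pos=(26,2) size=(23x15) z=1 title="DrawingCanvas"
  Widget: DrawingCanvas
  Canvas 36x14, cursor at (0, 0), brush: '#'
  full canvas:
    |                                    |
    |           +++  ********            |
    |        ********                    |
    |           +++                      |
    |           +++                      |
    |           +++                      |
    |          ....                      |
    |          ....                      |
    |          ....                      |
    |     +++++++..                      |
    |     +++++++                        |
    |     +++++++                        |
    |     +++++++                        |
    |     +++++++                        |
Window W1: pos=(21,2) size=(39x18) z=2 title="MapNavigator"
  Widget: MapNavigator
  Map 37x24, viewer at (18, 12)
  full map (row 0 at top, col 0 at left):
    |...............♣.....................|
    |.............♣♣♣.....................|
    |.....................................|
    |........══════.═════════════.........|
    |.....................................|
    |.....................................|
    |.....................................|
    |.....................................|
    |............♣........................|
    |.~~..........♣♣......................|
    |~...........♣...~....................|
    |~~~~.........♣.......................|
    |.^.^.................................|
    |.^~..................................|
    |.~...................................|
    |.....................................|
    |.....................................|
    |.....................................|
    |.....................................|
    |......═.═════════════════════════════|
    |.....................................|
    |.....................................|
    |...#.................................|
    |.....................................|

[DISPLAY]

 ┃~~~~.........♣.....................
 ┃.^.^..............@................
 ┃.^~................................
 ┃.~.................................
 ┃...................................
 ┃...................................
 ┃...................................
 ┃...................................
 ┗━━━━━━━━━━━━━━━━━━━━━━━━━━━━━━━━━━━
                                     
                                     
                                     
                                     
                                     


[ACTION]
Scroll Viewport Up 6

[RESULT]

 ┃...................................
 ┃...................................
 ┃...................................
 ┃............♣......................
 ┃.~~..........♣♣....................
 ┃~...........♣...~..................
 ┃~~~~.........♣.....................
 ┃.^.^..............@................
 ┃.^~................................
 ┃.~.................................
 ┃...................................
 ┃...................................
 ┃...................................
 ┃...................................


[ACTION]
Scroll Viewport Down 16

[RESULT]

 ┃.^.^..............@................
 ┃.^~................................
 ┃.~.................................
 ┃...................................
 ┃...................................
 ┃...................................
 ┃...................................
 ┗━━━━━━━━━━━━━━━━━━━━━━━━━━━━━━━━━━━
                                     
                                     
                                     
                                     
                                     
                                     


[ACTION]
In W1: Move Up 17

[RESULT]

 ┃...............♣..@................
 ┃.............♣♣♣...................
 ┃...................................
 ┃........══════.═════════════.......
 ┃...................................
 ┃...................................
 ┃...................................
 ┗━━━━━━━━━━━━━━━━━━━━━━━━━━━━━━━━━━━
                                     
                                     
                                     
                                     
                                     
                                     


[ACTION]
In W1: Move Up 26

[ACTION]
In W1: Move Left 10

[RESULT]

 ┃          ........@......♣.........
 ┃          .............♣♣♣.........
 ┃          .........................
 ┃          ........══════.══════════
 ┃          .........................
 ┃          .........................
 ┃          .........................
 ┗━━━━━━━━━━━━━━━━━━━━━━━━━━━━━━━━━━━
                                     
                                     
                                     
                                     
                                     
                                     


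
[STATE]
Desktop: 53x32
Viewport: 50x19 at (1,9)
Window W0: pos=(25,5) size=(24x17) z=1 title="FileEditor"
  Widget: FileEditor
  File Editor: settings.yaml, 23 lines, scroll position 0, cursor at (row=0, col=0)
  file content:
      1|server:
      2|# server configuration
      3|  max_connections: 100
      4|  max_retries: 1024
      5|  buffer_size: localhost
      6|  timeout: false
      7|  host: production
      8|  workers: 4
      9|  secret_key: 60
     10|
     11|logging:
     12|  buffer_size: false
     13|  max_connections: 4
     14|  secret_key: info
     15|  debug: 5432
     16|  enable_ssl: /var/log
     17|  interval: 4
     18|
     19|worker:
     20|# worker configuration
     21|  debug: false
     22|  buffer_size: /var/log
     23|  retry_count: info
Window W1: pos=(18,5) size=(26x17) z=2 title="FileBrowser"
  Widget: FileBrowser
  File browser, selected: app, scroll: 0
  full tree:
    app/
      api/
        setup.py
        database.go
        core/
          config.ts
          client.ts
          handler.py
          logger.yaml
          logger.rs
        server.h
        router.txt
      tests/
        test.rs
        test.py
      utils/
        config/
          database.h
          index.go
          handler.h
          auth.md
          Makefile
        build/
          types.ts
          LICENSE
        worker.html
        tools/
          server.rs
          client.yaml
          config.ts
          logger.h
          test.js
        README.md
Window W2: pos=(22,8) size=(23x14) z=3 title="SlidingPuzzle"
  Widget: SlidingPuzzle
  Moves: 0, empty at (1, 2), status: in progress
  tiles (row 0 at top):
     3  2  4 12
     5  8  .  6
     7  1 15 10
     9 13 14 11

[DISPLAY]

                 ┃   ┃ SlidingPuzzle       ┃io█┃  
                 ┃   ┠─────────────────────┨10░┃  
                 ┃   ┃┌────┬────┬────┬────┐┃  ░┃  
                 ┃   ┃│  3 │  2 │  4 │ 12 │┃lh░┃  
                 ┃   ┃├────┼────┼────┼────┤┃  ░┃  
                 ┃   ┃│  5 │  8 │    │  6 │┃  ░┃  
                 ┃   ┃├────┼────┼────┼────┤┃  ░┃  
                 ┃   ┃│  7 │  1 │ 15 │ 10 │┃  ░┃  
                 ┃   ┃├────┼────┼────┼────┤┃  ░┃  
                 ┃   ┃│  9 │ 13 │ 14 │ 11 │┃  ░┃  
                 ┃   ┃└────┴────┴────┴────┘┃e ░┃  
                 ┃   ┃Moves: 0             ┃4 ▼┃  
                 ┗━━━┗━━━━━━━━━━━━━━━━━━━━━┛━━━┛  
                                                  
                                                  
                                                  
                                                  
                                                  
                                                  


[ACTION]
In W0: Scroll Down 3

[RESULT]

                 ┃   ┃ SlidingPuzzle       ┃lh░┃  
                 ┃   ┠─────────────────────┨  ░┃  
                 ┃   ┃┌────┬────┬────┬────┐┃  ░┃  
                 ┃   ┃│  3 │  2 │  4 │ 12 │┃  █┃  
                 ┃   ┃├────┼────┼────┼────┤┃  ░┃  
                 ┃   ┃│  5 │  8 │    │  6 │┃  ░┃  
                 ┃   ┃├────┼────┼────┼────┤┃  ░┃  
                 ┃   ┃│  7 │  1 │ 15 │ 10 │┃e ░┃  
                 ┃   ┃├────┼────┼────┼────┤┃4 ░┃  
                 ┃   ┃│  9 │ 13 │ 14 │ 11 │┃  ░┃  
                 ┃   ┃└────┴────┴────┴────┘┃  ░┃  
                 ┃   ┃Moves: 0             ┃lo▼┃  
                 ┗━━━┗━━━━━━━━━━━━━━━━━━━━━┛━━━┛  
                                                  
                                                  
                                                  
                                                  
                                                  
                                                  


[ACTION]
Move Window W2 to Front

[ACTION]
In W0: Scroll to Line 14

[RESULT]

                 ┃   ┃ SlidingPuzzle       ┃e ░┃  
                 ┃   ┠─────────────────────┨4 ░┃  
                 ┃   ┃┌────┬────┬────┬────┐┃  ░┃  
                 ┃   ┃│  3 │  2 │  4 │ 12 │┃  ░┃  
                 ┃   ┃├────┼────┼────┼────┤┃lo░┃  
                 ┃   ┃│  5 │  8 │    │  6 │┃  ░┃  
                 ┃   ┃├────┼────┼────┼────┤┃  ░┃  
                 ┃   ┃│  7 │  1 │ 15 │ 10 │┃  ░┃  
                 ┃   ┃├────┼────┼────┼────┤┃io░┃  
                 ┃   ┃│  9 │ 13 │ 14 │ 11 │┃  ░┃  
                 ┃   ┃└────┴────┴────┴────┘┃/l█┃  
                 ┃   ┃Moves: 0             ┃  ▼┃  
                 ┗━━━┗━━━━━━━━━━━━━━━━━━━━━┛━━━┛  
                                                  
                                                  
                                                  
                                                  
                                                  
                                                  


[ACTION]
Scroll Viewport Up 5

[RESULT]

                                                  
                 ┏━━━━━━━━━━━━━━━━━━━━━━━━┓━━━━┓  
                 ┃ FileBrowser            ┃    ┃  
                 ┠────────────────────────┨────┨  
                 ┃> [┏━━━━━━━━━━━━━━━━━━━━━┓  ▲┃  
                 ┃   ┃ SlidingPuzzle       ┃e ░┃  
                 ┃   ┠─────────────────────┨4 ░┃  
                 ┃   ┃┌────┬────┬────┬────┐┃  ░┃  
                 ┃   ┃│  3 │  2 │  4 │ 12 │┃  ░┃  
                 ┃   ┃├────┼────┼────┼────┤┃lo░┃  
                 ┃   ┃│  5 │  8 │    │  6 │┃  ░┃  
                 ┃   ┃├────┼────┼────┼────┤┃  ░┃  
                 ┃   ┃│  7 │  1 │ 15 │ 10 │┃  ░┃  
                 ┃   ┃├────┼────┼────┼────┤┃io░┃  
                 ┃   ┃│  9 │ 13 │ 14 │ 11 │┃  ░┃  
                 ┃   ┃└────┴────┴────┴────┘┃/l█┃  
                 ┃   ┃Moves: 0             ┃  ▼┃  
                 ┗━━━┗━━━━━━━━━━━━━━━━━━━━━┛━━━┛  
                                                  


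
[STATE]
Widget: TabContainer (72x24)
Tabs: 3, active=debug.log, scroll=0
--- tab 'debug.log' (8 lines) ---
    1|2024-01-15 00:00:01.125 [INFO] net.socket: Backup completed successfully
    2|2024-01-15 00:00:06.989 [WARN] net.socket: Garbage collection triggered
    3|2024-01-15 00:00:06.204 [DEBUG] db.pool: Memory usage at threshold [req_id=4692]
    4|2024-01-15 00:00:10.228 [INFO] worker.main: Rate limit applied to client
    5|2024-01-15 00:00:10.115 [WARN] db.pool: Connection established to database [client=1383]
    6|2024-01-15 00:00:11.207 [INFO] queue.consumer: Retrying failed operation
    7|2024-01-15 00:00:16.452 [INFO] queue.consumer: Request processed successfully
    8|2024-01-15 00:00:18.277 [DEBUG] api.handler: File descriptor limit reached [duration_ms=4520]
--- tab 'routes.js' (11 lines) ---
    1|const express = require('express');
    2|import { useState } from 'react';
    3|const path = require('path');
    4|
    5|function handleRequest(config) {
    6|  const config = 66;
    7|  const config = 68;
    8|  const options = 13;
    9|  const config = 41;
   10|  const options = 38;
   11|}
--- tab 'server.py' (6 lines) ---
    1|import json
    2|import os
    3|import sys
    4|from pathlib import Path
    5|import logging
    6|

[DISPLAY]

[debug.log]│ routes.js │ server.py                                      
────────────────────────────────────────────────────────────────────────
2024-01-15 00:00:01.125 [INFO] net.socket: Backup completed successfully
2024-01-15 00:00:06.989 [WARN] net.socket: Garbage collection triggered 
2024-01-15 00:00:06.204 [DEBUG] db.pool: Memory usage at threshold [req_
2024-01-15 00:00:10.228 [INFO] worker.main: Rate limit applied to client
2024-01-15 00:00:10.115 [WARN] db.pool: Connection established to databa
2024-01-15 00:00:11.207 [INFO] queue.consumer: Retrying failed operation
2024-01-15 00:00:16.452 [INFO] queue.consumer: Request processed success
2024-01-15 00:00:18.277 [DEBUG] api.handler: File descriptor limit reach
                                                                        
                                                                        
                                                                        
                                                                        
                                                                        
                                                                        
                                                                        
                                                                        
                                                                        
                                                                        
                                                                        
                                                                        
                                                                        
                                                                        


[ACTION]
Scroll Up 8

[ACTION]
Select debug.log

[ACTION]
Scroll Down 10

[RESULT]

[debug.log]│ routes.js │ server.py                                      
────────────────────────────────────────────────────────────────────────
2024-01-15 00:00:18.277 [DEBUG] api.handler: File descriptor limit reach
                                                                        
                                                                        
                                                                        
                                                                        
                                                                        
                                                                        
                                                                        
                                                                        
                                                                        
                                                                        
                                                                        
                                                                        
                                                                        
                                                                        
                                                                        
                                                                        
                                                                        
                                                                        
                                                                        
                                                                        
                                                                        
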